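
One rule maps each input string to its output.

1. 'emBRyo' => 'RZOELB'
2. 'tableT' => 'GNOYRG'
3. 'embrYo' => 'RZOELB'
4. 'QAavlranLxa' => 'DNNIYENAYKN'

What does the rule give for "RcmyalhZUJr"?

EPZLNYUMHWE

What's happening: shift every letter 13 places forward in the alphabet (wrapping around) — i.e. ROT13, then convert every letter to uppercase.
On "RcmyalhZUJr": the first step gives "EpzlnyuMHWe", and the second then gives "EPZLNYUMHWE".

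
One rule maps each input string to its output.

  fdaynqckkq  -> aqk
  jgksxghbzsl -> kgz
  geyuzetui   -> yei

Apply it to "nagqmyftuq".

In each case the input is transformed by: keep one character in every 3, starting at position 3 (positions 3rd, 6th, 9th, ...).
"nagqmyftuq" → "gyu".

gyu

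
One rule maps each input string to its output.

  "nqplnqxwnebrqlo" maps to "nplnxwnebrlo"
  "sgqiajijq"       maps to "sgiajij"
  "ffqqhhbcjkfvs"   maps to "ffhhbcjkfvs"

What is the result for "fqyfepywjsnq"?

fyfepywjsn

Each output is the input with this applied: remove every "q".
Doing the same to "fqyfepywjsnq": "fyfepywjsn".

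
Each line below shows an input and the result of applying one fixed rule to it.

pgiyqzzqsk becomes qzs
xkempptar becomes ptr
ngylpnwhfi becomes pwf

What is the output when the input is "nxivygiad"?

What's happening: keep every other character starting from the first (positions 1st, 3rd, 5th, ...), then keep only the last 3 characters.
"nxivygiad" → "yid".

yid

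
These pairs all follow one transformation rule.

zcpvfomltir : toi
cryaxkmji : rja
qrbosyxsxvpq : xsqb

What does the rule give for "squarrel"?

rl

Looking at the pairs, the operation is to sort the characters into reverse alphabetical order, then keep one character in every 3, starting at position 3 (positions 3rd, 6th, 9th, ...).
Working it through for "squarrel": intermediate "usrrqlea", final "rl".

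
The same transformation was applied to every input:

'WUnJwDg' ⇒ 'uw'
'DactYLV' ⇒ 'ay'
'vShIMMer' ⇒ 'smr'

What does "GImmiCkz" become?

iiz

What's happening: keep one character in every 3, starting at position 2 (positions 2nd, 5th, 8th, ...), then convert every letter to lowercase.
"GImmiCkz" → "Iiz" → "iiz".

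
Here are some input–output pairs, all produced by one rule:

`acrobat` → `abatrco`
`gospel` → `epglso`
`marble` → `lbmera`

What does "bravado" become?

daboarv

The transformation: move the last 3 characters to the front (rotate right by 3), then swap each adjacent pair of characters (1↔2, 3↔4, ...).
Applying both steps to "bravado": "adobrav", then "daboarv".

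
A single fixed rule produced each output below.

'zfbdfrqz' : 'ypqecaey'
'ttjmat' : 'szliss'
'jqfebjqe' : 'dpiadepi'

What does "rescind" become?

The pattern: shift every letter 1 place backward in the alphabet (wrapping around), then reverse the string.
Starting from "rescind": after the first operation, "qdrbhmc"; after the second, "cmhbrdq".
(Check on "ttjmat": → "ssilzs" → "szliss" ✓)

cmhbrdq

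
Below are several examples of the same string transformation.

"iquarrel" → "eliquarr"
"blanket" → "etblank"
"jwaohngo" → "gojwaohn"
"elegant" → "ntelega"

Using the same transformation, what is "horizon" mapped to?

Looking at the pairs, the operation is to move the last 2 characters to the front (rotate right by 2).
Doing the same to "horizon": "onhoriz".

onhoriz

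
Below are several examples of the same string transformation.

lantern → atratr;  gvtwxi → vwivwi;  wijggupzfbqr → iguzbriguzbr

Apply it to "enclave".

In each case the input is transformed by: keep every other character starting from the second (positions 2nd, 4th, 6th, ...), then write the whole string twice.
Applying both steps to "enclave": "nlv", then "nlvnlv".

nlvnlv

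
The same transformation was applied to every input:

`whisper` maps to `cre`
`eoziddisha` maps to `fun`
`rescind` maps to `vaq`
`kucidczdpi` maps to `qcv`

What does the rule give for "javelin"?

In each case the input is transformed by: shift every letter 13 places forward in the alphabet (wrapping around) — i.e. ROT13, then keep only the last 3 characters.
On "javelin": the first step gives "wniryva", and the second then gives "yva".
(Check on "rescind": → "erfpvaq" → "vaq" ✓)

yva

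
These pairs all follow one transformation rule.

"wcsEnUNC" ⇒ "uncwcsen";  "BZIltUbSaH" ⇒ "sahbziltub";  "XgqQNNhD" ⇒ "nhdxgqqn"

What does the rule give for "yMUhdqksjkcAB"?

cabymuhdqksjk

In each case the input is transformed by: move the last 3 characters to the front (rotate right by 3), then convert every letter to lowercase.
Working it through for "yMUhdqksjkcAB": intermediate "cAByMUhdqksjk", final "cabymuhdqksjk".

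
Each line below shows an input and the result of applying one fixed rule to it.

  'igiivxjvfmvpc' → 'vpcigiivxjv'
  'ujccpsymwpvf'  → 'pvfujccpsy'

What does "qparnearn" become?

Looking at the pairs, the operation is to move the last 3 characters to the front (rotate right by 3), then delete the last 2 characters.
"qparnearn" → "arnqparne" → "arnqpar".

arnqpar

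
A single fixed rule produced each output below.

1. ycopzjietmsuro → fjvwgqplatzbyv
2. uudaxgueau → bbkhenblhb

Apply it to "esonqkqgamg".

In each case the input is transformed by: shift every letter 7 places forward in the alphabet (wrapping around).
On "esonqkqgamg" that produces "lzvuxrxnhtn".

lzvuxrxnhtn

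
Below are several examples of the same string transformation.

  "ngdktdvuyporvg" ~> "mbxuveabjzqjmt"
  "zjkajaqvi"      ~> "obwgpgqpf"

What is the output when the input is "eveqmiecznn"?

The rule is to shift every letter 6 places forward in the alphabet (wrapping around), then reverse the string.
For "eveqmiecznn" the result is "ttfikoswkbk".

ttfikoswkbk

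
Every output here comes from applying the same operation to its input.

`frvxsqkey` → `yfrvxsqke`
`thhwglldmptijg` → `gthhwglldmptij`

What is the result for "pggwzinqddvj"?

The pattern: move the last character to the front.
Doing the same to "pggwzinqddvj": "jpggwzinqddv".

jpggwzinqddv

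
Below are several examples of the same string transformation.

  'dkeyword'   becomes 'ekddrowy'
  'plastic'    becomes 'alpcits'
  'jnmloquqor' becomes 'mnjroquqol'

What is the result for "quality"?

The pattern: move the first 3 characters to the end (rotate left by 3), then reverse the string.
On "quality": the first step gives "lityqua", and the second then gives "auqytil".

auqytil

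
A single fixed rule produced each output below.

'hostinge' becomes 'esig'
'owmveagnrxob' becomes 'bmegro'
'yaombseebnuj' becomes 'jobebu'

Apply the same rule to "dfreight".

trih

The rule is to swap the first and last characters, then keep every other character starting from the first (positions 1st, 3rd, 5th, ...).
Starting from "dfreight": after the first operation, "tfreighd"; after the second, "trih".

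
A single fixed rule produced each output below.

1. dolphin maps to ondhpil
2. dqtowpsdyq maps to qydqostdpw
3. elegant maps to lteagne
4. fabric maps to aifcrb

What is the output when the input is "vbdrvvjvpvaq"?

Looking at the pairs, the operation is to swap each adjacent pair of characters (1↔2, 3↔4, ...), then take characters alternately from the front and the back (1st, last, 2nd, 2nd-last, ...).
On "vbdrvvjvpvaq": the first step gives "bvrdvvvjvpqa", and the second then gives "bavqrpdvvjvv".

bavqrpdvvjvv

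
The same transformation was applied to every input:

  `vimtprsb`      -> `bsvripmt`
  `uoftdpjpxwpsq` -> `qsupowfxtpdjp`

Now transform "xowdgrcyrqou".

uoxqorwydcgr

In each case the input is transformed by: move the last character to the front, then take characters alternately from the front and the back (1st, last, 2nd, 2nd-last, ...).
Starting from "xowdgrcyrqou": after the first operation, "uxowdgrcyrqo"; after the second, "uoxqorwydcgr".
(Check on "vimtprsb": → "bvimtprs" → "bsvripmt" ✓)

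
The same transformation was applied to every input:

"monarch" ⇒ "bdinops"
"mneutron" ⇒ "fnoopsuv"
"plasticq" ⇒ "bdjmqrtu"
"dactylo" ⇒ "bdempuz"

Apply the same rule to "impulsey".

Each output is the input with this applied: shift every letter 1 place forward in the alphabet (wrapping around), then sort the characters into alphabetical order.
"impulsey" → "jnqvmtfz" → "fjmnqtvz".

fjmnqtvz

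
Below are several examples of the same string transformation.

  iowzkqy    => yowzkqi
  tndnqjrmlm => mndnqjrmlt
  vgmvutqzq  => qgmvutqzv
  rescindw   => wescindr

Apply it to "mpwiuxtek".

What's happening: swap the first and last characters.
Doing the same to "mpwiuxtek": "kpwiuxtem".

kpwiuxtem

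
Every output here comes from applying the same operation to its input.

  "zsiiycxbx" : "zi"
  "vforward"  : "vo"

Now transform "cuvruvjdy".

The transformation: keep every other character starting from the first (positions 1st, 3rd, 5th, ...), then keep only the first 2 characters.
Working it through for "cuvruvjdy": intermediate "cvujy", final "cv".

cv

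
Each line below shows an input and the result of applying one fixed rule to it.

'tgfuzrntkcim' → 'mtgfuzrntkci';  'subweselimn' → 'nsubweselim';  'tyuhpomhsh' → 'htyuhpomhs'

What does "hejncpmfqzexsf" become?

fhejncpmfqzexs

Each output is the input with this applied: move the last character to the front.
For "hejncpmfqzexsf" the result is "fhejncpmfqzexs".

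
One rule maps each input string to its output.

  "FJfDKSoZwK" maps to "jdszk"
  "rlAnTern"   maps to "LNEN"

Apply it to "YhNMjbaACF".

HmBaf

The rule is to flip the case of every letter, then keep every other character starting from the second (positions 2nd, 4th, 6th, ...).
On "YhNMjbaACF": the first step gives "yHnmJBAacf", and the second then gives "HmBaf".
(Check on "FJfDKSoZwK": → "fjFdksOzWk" → "jdszk" ✓)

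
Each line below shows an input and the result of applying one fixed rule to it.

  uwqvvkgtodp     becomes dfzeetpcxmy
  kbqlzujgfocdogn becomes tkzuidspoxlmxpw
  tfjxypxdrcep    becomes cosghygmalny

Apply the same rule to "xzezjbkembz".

The transformation: shift every letter 9 places forward in the alphabet (wrapping around).
On "xzezjbkembz" that produces "ginisktnvki".

ginisktnvki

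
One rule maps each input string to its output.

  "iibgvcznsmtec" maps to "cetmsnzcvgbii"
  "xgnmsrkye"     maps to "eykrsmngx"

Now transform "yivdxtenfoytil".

The rule is to reverse the string.
On "yivdxtenfoytil" that produces "lityofnetxdviy".

lityofnetxdviy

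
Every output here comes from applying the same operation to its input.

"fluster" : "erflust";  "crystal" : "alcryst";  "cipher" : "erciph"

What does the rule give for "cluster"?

erclust

Each output is the input with this applied: move the last 2 characters to the front (rotate right by 2).
For "cluster" the result is "erclust".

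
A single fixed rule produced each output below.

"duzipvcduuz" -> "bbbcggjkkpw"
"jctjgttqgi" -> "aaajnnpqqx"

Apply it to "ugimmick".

Looking at the pairs, the operation is to shift every letter 7 places forward in the alphabet (wrapping around), then sort the characters into alphabetical order.
Applying that to "ugimmick" gives "bjnpprtt".

bjnpprtt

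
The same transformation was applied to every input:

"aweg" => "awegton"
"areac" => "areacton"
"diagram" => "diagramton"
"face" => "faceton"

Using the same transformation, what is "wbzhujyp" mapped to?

The transformation: append "ton".
Doing the same to "wbzhujyp": "wbzhujypton".

wbzhujypton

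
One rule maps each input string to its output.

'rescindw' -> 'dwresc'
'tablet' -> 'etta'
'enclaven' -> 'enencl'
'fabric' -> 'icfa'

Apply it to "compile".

Rule — move the last 2 characters to the front (rotate right by 2), then delete the last 2 characters.
On "compile": the first step gives "lecompi", and the second then gives "lecom".

lecom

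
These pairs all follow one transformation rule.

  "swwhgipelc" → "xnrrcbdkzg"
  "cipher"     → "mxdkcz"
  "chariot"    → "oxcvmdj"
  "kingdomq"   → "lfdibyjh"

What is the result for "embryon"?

What's happening: move the last character to the front, then shift every letter 5 places backward in the alphabet (wrapping around).
Applying both steps to "embryon": "nembryo", then "izhwmtj".

izhwmtj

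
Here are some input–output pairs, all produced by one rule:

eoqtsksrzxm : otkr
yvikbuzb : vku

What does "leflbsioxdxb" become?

elsod

In each case the input is transformed by: delete the last 2 characters, then keep every other character starting from the second (positions 2nd, 4th, 6th, ...).
Applying both steps to "leflbsioxdxb": "leflbsioxd", then "elsod".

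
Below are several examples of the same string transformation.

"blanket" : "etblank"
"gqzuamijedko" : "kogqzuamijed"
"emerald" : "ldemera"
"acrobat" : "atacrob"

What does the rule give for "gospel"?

elgosp

What's happening: move the last 2 characters to the front (rotate right by 2).
Doing the same to "gospel": "elgosp".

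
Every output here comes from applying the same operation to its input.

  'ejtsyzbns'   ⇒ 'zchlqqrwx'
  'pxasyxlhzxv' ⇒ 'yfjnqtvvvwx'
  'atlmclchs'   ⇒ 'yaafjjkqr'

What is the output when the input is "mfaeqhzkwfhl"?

ycddffijkoux

Looking at the pairs, the operation is to sort the characters into alphabetical order, then shift every letter 2 places backward in the alphabet (wrapping around).
Applying both steps to "mfaeqhzkwfhl": "aeffhhklmqwz", then "ycddffijkoux".
(Check on "ejtsyzbns": → "bejnsstyz" → "zchlqqrwx" ✓)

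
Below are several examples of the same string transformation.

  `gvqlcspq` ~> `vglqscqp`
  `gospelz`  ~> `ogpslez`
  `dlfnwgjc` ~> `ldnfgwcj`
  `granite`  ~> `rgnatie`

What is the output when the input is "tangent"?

atgnnet

What's happening: swap each adjacent pair of characters (1↔2, 3↔4, ...).
"tangent" → "atgnnet".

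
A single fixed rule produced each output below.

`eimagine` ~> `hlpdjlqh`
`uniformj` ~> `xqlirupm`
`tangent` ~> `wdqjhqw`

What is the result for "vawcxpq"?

ydzfast

Looking at the pairs, the operation is to shift every letter 3 places forward in the alphabet (wrapping around).
"vawcxpq" → "ydzfast".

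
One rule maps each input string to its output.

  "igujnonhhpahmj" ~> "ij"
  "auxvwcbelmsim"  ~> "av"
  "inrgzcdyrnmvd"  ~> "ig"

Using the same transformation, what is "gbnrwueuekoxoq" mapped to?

gr

The pattern: keep one character in every 3, starting at position 1 (positions 1st, 4th, 7th, ...), then delete the last 3 characters.
Working it through for "gbnrwueuekoxoq": intermediate "greko", final "gr".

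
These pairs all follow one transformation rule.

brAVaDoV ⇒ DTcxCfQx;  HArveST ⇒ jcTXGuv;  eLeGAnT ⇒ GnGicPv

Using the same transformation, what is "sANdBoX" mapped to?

UcpFdQz

Each output is the input with this applied: flip the case of every letter, then shift every letter 2 places forward in the alphabet (wrapping around).
"sANdBoX" → "SanDbOx" → "UcpFdQz".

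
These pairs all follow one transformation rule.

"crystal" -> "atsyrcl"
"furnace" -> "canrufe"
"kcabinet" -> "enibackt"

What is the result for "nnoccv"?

cconnv

The transformation: move the last character to the front, then reverse the string.
On "nnoccv": the first step gives "vnnocc", and the second then gives "cconnv".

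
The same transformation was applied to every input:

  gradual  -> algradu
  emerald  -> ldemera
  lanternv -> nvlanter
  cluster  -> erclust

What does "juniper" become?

The transformation: move the last 2 characters to the front (rotate right by 2).
So "juniper" becomes "erjunip".

erjunip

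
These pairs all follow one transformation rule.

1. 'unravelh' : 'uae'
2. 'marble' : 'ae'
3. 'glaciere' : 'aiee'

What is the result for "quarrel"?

Each output is the input with this applied: keep only the vowels.
So "quarrel" becomes "uae".

uae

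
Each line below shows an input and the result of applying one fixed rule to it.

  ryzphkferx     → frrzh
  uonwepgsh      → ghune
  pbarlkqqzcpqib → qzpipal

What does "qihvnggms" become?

Looking at the pairs, the operation is to keep every other character starting from the first (positions 1st, 3rd, 5th, ...), then move the first 3 characters to the end (rotate left by 3).
Working it through for "qihvnggms": intermediate "qhngs", final "gsqhn".

gsqhn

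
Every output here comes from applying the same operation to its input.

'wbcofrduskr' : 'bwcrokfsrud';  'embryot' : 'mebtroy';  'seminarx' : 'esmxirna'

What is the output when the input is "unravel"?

nurlaev

What's happening: move the first character to the end, then take characters alternately from the front and the back (1st, last, 2nd, 2nd-last, ...).
So "unravel" becomes "nurlaev".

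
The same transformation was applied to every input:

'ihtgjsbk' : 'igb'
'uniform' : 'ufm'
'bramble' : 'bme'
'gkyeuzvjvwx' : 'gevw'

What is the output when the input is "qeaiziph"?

Looking at the pairs, the operation is to keep one character in every 3, starting at position 1 (positions 1st, 4th, 7th, ...).
Applying that to "qeaiziph" gives "qip".

qip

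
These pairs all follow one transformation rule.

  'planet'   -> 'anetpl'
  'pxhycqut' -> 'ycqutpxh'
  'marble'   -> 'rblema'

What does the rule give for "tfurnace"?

rnacetfu

Each output is the input with this applied: swap the front and back halves of the string, then move the last character to the front.
Applying both steps to "tfurnace": "nacetfur", then "rnacetfu".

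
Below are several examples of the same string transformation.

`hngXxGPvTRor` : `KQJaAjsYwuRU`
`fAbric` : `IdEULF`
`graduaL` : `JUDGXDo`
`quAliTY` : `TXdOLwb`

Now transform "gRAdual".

The transformation: shift every letter 3 places forward in the alphabet (wrapping around), then flip the case of every letter.
On "gRAdual": the first step gives "jUDgxdo", and the second then gives "JudGXDO".

JudGXDO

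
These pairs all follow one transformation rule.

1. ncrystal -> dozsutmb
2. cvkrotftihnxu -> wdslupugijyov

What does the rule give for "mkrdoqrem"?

lnesrpfsn

Rule — swap each adjacent pair of characters (1↔2, 3↔4, ...), then shift every letter 1 place forward in the alphabet (wrapping around).
Working it through for "mkrdoqrem": intermediate "kmdrqoerm", final "lnesrpfsn".
(Check on "cvkrotftihnxu": → "vcrktotfhixnu" → "wdslupugijyov" ✓)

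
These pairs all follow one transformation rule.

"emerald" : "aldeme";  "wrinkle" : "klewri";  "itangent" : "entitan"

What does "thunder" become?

Looking at the pairs, the operation is to move the last 3 characters to the front (rotate right by 3), then delete the last character.
Working it through for "thunder": intermediate "derthun", final "derthu".

derthu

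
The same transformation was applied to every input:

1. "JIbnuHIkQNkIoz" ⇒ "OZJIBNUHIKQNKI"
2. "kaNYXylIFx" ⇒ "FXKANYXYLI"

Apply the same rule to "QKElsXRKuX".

Rule — move the last 2 characters to the front (rotate right by 2), then convert every letter to uppercase.
For "QKElsXRKuX" the result is "UXQKELSXRK".

UXQKELSXRK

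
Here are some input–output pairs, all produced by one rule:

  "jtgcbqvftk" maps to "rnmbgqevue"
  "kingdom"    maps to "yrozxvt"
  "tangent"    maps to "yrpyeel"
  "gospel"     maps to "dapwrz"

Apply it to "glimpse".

txadprw

The transformation: move the first 2 characters to the end (rotate left by 2), then shift every letter 11 places forward in the alphabet (wrapping around).
Applying both steps to "glimpse": "impsegl", then "txadprw".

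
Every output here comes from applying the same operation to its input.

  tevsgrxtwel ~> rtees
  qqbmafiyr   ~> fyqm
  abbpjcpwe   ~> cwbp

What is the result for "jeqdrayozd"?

In each case the input is transformed by: keep every other character starting from the second (positions 2nd, 4th, 6th, ...), then move the first 2 characters to the end (rotate left by 2).
Working it through for "jeqdrayozd": intermediate "edaod", final "aoded".

aoded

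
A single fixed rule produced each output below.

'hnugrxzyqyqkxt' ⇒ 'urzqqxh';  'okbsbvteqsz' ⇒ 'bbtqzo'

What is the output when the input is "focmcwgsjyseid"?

ccgjsif

Each output is the input with this applied: keep every other character starting from the first (positions 1st, 3rd, 5th, ...), then move the first character to the end.
For "focmcwgsjyseid", step one produces "fccgjsi"; step two turns that into "ccgjsif".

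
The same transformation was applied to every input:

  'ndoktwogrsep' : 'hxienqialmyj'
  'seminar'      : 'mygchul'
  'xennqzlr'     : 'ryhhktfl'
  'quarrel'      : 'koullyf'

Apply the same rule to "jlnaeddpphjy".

dfhuyxxjjbds

What's happening: shift every letter 6 places backward in the alphabet (wrapping around).
"jlnaeddpphjy" → "dfhuyxxjjbds".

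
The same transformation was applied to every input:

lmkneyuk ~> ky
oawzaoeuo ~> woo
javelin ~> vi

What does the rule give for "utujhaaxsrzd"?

uasd

The pattern: keep one character in every 3, starting at position 3 (positions 3rd, 6th, 9th, ...).
Applying that to "utujhaaxsrzd" gives "uasd".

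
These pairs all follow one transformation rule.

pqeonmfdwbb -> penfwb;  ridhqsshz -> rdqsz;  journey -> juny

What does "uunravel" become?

unae

Each output is the input with this applied: keep every other character starting from the first (positions 1st, 3rd, 5th, ...).
Doing the same to "uunravel": "unae".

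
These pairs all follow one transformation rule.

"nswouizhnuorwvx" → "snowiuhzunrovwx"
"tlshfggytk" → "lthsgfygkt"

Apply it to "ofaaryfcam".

The pattern: swap each adjacent pair of characters (1↔2, 3↔4, ...).
Applying that to "ofaaryfcam" gives "foaayrcfma".

foaayrcfma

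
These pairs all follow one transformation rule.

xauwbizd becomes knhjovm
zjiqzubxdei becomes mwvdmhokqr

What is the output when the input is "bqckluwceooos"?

Rule — delete the last character, then shift every letter 13 places forward in the alphabet (wrapping around) — i.e. ROT13.
For "bqckluwceooos", step one produces "bqckluwceooo"; step two turns that into "odpxyhjprbbb".

odpxyhjprbbb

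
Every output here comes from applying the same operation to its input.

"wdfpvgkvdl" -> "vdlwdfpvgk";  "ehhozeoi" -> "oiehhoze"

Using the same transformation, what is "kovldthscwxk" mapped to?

cwxkkovldths

The pattern: move the first 2 characters to the end (rotate left by 2), then swap the front and back halves of the string.
On "kovldthscwxk": the first step gives "vldthscwxkko", and the second then gives "cwxkkovldths".
(Check on "ehhozeoi": → "hozeoieh" → "oiehhoze" ✓)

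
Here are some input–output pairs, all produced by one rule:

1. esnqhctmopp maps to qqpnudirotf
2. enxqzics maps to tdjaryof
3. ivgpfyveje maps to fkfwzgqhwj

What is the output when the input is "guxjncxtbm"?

The transformation: shift every letter 1 place forward in the alphabet (wrapping around), then reverse the string.
Starting from "guxjncxtbm": after the first operation, "hvykodyucn"; after the second, "ncuydokyvh".

ncuydokyvh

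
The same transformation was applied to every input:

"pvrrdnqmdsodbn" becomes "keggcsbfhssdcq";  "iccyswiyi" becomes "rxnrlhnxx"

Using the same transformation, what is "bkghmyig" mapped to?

zqwvnbvx

Rule — shift every letter 11 places backward in the alphabet (wrapping around), then swap each adjacent pair of characters (1↔2, 3↔4, ...).
Doing the same to "bkghmyig": "zqwvnbvx".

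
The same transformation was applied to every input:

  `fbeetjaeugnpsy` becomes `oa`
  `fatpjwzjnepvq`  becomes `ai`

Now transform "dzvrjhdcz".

The transformation: shift every letter 13 places forward in the alphabet (wrapping around) — i.e. ROT13, then keep only the vowels.
Working it through for "dzvrjhdcz": intermediate "qmiewuqpm", final "ieu".

ieu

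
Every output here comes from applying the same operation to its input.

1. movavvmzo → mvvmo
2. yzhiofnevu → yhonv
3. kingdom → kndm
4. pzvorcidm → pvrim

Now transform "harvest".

hret

The transformation: keep every other character starting from the first (positions 1st, 3rd, 5th, ...).
So "harvest" becomes "hret".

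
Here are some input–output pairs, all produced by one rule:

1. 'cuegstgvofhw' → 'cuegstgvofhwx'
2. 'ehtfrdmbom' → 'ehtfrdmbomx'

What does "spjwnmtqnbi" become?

spjwnmtqnbix

Rule — append "x".
"spjwnmtqnbi" → "spjwnmtqnbix".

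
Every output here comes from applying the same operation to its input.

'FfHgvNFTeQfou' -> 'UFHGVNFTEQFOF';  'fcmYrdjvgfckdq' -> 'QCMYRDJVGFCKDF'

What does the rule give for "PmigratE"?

EMIGRATP

The pattern: swap the first and last characters, then convert every letter to uppercase.
Applying both steps to "PmigratE": "EmigratP", then "EMIGRATP".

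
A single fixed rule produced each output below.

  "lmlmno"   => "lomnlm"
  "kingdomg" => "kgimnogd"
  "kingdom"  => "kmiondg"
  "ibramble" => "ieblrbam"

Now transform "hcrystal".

The rule is to take characters alternately from the front and the back (1st, last, 2nd, 2nd-last, ...).
So "hcrystal" becomes "hlcartys".

hlcartys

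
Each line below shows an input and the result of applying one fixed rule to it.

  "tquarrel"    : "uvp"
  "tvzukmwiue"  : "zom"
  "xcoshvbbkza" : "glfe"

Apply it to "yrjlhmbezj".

vli

The pattern: keep one character in every 3, starting at position 2 (positions 2nd, 5th, 8th, ...), then shift every letter 4 places forward in the alphabet (wrapping around).
On "yrjlhmbezj" that produces "vli".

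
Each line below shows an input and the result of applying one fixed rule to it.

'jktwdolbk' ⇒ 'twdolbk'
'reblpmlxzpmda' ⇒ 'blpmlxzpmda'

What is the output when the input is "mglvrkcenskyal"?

lvrkcenskyal

In each case the input is transformed by: delete the first 2 characters.
So "mglvrkcenskyal" becomes "lvrkcenskyal".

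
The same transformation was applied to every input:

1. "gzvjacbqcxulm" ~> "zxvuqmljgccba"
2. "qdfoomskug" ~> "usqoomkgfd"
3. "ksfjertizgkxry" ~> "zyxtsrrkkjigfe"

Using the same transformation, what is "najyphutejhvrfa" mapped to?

What's happening: sort the characters into reverse alphabetical order.
On "najyphutejhvrfa" that produces "yvutrpnjjhhfeaa".

yvutrpnjjhhfeaa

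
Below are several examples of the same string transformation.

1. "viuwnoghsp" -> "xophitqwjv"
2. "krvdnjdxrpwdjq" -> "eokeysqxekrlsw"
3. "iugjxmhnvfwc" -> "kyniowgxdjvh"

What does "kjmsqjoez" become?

trkpfalkn

In each case the input is transformed by: move the first 3 characters to the end (rotate left by 3), then shift every letter 1 place forward in the alphabet (wrapping around).
Working it through for "kjmsqjoez": intermediate "sqjoezkjm", final "trkpfalkn".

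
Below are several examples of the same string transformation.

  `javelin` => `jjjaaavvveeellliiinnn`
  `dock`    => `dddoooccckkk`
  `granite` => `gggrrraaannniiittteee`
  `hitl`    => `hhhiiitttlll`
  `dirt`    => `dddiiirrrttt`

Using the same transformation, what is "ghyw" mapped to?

Looking at the pairs, the operation is to repeat every character 3 times.
On "ghyw" that produces "ggghhhyyywww".

ggghhhyyywww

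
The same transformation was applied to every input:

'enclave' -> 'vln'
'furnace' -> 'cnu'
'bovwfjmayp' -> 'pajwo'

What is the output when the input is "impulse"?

sum

Each output is the input with this applied: keep every other character starting from the second (positions 2nd, 4th, 6th, ...), then reverse the string.
For "impulse", step one produces "mus"; step two turns that into "sum".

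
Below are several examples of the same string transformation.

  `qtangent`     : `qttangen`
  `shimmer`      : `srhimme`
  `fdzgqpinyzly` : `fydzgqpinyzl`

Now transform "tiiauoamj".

Rule — swap the first and last characters, then move the last character to the front.
For "tiiauoamj", step one produces "jiiauoamt"; step two turns that into "tjiiauoam".

tjiiauoam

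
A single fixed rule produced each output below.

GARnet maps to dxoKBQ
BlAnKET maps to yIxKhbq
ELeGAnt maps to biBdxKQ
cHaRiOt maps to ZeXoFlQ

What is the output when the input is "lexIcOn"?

IBUfZlK

Each output is the input with this applied: shift every letter 3 places backward in the alphabet (wrapping around), then flip the case of every letter.
"lexIcOn" → "ibuFzLk" → "IBUfZlK".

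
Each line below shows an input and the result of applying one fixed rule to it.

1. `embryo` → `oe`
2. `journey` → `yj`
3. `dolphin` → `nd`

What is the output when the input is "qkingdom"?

Looking at the pairs, the operation is to move the first character to the end, then keep only the last 2 characters.
Working it through for "qkingdom": intermediate "kingdomq", final "mq".

mq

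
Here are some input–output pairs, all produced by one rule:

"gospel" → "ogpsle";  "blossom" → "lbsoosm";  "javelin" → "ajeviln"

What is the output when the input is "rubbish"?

urbbsih

In each case the input is transformed by: swap each adjacent pair of characters (1↔2, 3↔4, ...).
"rubbish" → "urbbsih".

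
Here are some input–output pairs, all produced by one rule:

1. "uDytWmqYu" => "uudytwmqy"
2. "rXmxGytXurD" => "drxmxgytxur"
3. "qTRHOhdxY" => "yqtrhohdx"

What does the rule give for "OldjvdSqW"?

Looking at the pairs, the operation is to move the last character to the front, then convert every letter to lowercase.
Starting from "OldjvdSqW": after the first operation, "WOldjvdSq"; after the second, "woldjvdsq".

woldjvdsq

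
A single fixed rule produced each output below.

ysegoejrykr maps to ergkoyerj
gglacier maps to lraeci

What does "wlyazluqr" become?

Looking at the pairs, the operation is to delete the first 2 characters, then take characters alternately from the front and the back (1st, last, 2nd, 2nd-last, ...).
"wlyazluqr" → "yazluqr" → "yraqzul".
(Check on "ysegoejrykr": → "egoejrykr" → "ergkoyerj" ✓)

yraqzul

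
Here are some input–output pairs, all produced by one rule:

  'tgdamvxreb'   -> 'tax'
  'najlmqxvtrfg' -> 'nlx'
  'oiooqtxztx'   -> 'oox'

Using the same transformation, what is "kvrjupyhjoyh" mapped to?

Rule — delete the last 3 characters, then keep one character in every 3, starting at position 1 (positions 1st, 4th, 7th, ...).
Starting from "kvrjupyhjoyh": after the first operation, "kvrjupyhj"; after the second, "kjy".

kjy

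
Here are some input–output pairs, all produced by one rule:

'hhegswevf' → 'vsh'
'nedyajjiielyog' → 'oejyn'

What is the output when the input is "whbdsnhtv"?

What's happening: reverse the string, then keep one character in every 3, starting at position 2 (positions 2nd, 5th, 8th, ...).
Starting from "whbdsnhtv": after the first operation, "vthnsdbhw"; after the second, "tsh".
(Check on "nedyajjiielyog": → "goyleiijjayden" → "oejyn" ✓)

tsh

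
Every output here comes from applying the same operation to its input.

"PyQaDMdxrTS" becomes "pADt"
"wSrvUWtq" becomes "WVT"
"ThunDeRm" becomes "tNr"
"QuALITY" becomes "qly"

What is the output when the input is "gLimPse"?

Each output is the input with this applied: flip the case of every letter, then keep one character in every 3, starting at position 1 (positions 1st, 4th, 7th, ...).
Starting from "gLimPse": after the first operation, "GlIMpSE"; after the second, "GME".

GME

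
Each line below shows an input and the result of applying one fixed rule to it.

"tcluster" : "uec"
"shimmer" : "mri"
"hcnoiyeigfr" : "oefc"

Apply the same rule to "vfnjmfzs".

jzf

The transformation: move the first 3 characters to the end (rotate left by 3), then keep one character in every 3, starting at position 1 (positions 1st, 4th, 7th, ...).
"vfnjmfzs" → "jmfzsvfn" → "jzf".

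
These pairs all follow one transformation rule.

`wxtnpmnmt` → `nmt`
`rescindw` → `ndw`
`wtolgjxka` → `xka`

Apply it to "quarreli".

eli

The pattern: keep only the last 3 characters.
Doing the same to "quarreli": "eli".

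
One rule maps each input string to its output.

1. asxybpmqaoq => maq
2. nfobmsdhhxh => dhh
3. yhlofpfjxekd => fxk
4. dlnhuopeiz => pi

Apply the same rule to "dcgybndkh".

dh

Looking at the pairs, the operation is to keep every other character starting from the first (positions 1st, 3rd, 5th, ...), then delete the first 3 characters.
On "dcgybndkh": the first step gives "dgbdh", and the second then gives "dh".
(Check on "yhlofpfjxekd": → "ylffxk" → "fxk" ✓)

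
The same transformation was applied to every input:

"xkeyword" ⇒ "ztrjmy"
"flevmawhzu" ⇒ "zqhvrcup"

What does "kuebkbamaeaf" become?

zwfwvhvzva

What's happening: delete the first 2 characters, then shift every letter 5 places backward in the alphabet (wrapping around).
For "kuebkbamaeaf", step one produces "ebkbamaeaf"; step two turns that into "zwfwvhvzva".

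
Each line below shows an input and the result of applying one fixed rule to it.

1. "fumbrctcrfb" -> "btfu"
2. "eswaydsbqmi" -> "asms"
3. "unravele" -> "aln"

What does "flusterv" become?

What's happening: move the first 3 characters to the end (rotate left by 3), then keep one character in every 3, starting at position 1 (positions 1st, 4th, 7th, ...).
"flusterv" → "stervflu" → "srl".
(Check on "eswaydsbqmi": → "aydsbqmiesw" → "asms" ✓)

srl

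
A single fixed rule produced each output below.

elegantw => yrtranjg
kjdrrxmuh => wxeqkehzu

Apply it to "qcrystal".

pdlegfyn

What's happening: swap each adjacent pair of characters (1↔2, 3↔4, ...), then shift every letter 13 places forward in the alphabet (wrapping around) — i.e. ROT13.
Applying both steps to "qcrystal": "cqyrtsla", then "pdlegfyn".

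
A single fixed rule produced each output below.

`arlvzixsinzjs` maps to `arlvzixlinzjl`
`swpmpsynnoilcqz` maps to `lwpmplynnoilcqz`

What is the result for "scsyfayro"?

The rule is to replace every "s" with "l".
For "scsyfayro" the result is "lclyfayro".

lclyfayro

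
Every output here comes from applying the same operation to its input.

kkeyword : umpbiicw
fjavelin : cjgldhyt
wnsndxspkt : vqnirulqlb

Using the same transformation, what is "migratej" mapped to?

yrchkgep

Looking at the pairs, the operation is to swap the front and back halves of the string, then shift every letter 2 places backward in the alphabet (wrapping around).
For "migratej", step one produces "atejmigr"; step two turns that into "yrchkgep".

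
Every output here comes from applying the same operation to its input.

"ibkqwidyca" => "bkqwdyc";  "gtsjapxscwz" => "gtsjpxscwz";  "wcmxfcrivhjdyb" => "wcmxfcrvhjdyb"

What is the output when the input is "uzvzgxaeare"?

zvzgxr

Looking at the pairs, the operation is to remove every vowel.
Applying that to "uzvzgxaeare" gives "zvzgxr".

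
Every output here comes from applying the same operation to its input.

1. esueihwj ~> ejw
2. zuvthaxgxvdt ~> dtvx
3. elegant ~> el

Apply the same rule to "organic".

cn

Looking at the pairs, the operation is to sort the characters into alphabetical order, then keep one character in every 3, starting at position 2 (positions 2nd, 5th, 8th, ...).
Working it through for "organic": intermediate "acginor", final "cn".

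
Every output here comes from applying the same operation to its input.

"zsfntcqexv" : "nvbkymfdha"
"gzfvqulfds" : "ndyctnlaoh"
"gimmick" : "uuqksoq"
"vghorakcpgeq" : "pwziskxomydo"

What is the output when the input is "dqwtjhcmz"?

ebrpkuhly

The rule is to move the first 2 characters to the end (rotate left by 2), then shift every letter 8 places forward in the alphabet (wrapping around).
Starting from "dqwtjhcmz": after the first operation, "wtjhcmzdq"; after the second, "ebrpkuhly".
(Check on "gimmick": → "mmickgi" → "uuqksoq" ✓)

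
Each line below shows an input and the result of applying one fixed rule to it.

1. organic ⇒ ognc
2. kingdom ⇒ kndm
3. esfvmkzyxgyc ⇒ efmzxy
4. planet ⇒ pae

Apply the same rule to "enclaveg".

The transformation: keep every other character starting from the first (positions 1st, 3rd, 5th, ...).
On "enclaveg" that produces "ecae".

ecae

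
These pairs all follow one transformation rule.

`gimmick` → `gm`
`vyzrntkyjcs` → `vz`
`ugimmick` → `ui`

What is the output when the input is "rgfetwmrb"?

Rule — keep every other character starting from the first (positions 1st, 3rd, 5th, ...), then keep only the first 2 characters.
"rgfetwmrb" → "rftmb" → "rf".

rf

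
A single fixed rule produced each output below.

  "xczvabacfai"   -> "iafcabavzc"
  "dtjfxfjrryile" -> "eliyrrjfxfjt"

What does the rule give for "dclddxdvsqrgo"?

ogrqsvdxddlc

Looking at the pairs, the operation is to reverse the string, then delete the last character.
Working it through for "dclddxdvsqrgo": intermediate "ogrqsvdxddlcd", final "ogrqsvdxddlc".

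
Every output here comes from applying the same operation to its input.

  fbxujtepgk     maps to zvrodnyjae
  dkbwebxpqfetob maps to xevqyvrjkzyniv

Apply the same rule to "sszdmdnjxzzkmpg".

What's happening: shift every letter 6 places backward in the alphabet (wrapping around).
Doing the same to "sszdmdnjxzzkmpg": "mmtxgxhdrttegja".

mmtxgxhdrttegja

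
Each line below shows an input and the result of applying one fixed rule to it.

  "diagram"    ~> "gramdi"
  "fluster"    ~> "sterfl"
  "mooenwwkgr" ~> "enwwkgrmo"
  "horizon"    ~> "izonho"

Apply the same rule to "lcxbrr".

brrlc

What's happening: move the first 3 characters to the end (rotate left by 3), then delete the last character.
On "lcxbrr": the first step gives "brrlcx", and the second then gives "brrlc".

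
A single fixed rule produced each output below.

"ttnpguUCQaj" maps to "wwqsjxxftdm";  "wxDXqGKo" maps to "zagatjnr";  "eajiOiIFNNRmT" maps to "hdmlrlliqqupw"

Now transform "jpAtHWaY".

msdwkzdb

The transformation: shift every letter 3 places forward in the alphabet (wrapping around), then convert every letter to lowercase.
Working it through for "jpAtHWaY": intermediate "msDwKZdB", final "msdwkzdb".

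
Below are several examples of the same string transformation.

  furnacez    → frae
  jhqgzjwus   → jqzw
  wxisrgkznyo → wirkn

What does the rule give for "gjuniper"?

In each case the input is transformed by: move the last character to the front, then keep every other character starting from the second (positions 2nd, 4th, 6th, ...).
Applying both steps to "gjuniper": "rgjunipe", then "guie".

guie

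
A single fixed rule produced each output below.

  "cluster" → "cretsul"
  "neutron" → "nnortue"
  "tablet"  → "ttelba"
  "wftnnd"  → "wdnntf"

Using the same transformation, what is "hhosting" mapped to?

In each case the input is transformed by: move the first character to the end, then reverse the string.
For "hhosting" the result is "hgnitsoh".

hgnitsoh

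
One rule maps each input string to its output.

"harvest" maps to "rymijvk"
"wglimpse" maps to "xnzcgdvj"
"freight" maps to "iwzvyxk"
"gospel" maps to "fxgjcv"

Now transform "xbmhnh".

soydye

The pattern: shift every letter 9 places backward in the alphabet (wrapping around), then swap each adjacent pair of characters (1↔2, 3↔4, ...).
Starting from "xbmhnh": after the first operation, "osdyey"; after the second, "soydye".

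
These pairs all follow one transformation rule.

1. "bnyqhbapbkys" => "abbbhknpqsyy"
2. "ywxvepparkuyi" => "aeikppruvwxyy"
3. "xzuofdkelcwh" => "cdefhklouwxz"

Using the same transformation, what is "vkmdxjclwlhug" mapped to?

cdghjkllmuvwx

In each case the input is transformed by: sort the characters into alphabetical order.
Doing the same to "vkmdxjclwlhug": "cdghjkllmuvwx".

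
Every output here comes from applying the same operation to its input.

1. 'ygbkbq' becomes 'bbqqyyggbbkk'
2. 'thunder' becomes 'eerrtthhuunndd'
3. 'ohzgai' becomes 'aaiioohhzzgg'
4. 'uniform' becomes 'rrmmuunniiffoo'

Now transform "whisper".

The rule is to move the last 2 characters to the front (rotate right by 2), then double every character.
Applying both steps to "whisper": "erwhisp", then "eerrwwhhiisspp".

eerrwwhhiisspp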